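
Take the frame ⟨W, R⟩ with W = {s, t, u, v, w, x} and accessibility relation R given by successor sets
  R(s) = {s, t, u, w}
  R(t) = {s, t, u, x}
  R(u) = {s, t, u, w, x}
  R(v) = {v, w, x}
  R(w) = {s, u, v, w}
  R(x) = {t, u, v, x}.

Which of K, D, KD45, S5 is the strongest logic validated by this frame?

Serial (axiom D): yes — every world has a successor (e.g. s R s).
Euclidean (axiom 5): no — s R t and s R w, but not t R w.
Transitive (axiom 4): no — s R t and t R x, but not s R x.
Reflexive (axiom T): yes — every world is R-related to itself.
So F validates K, D; KD45 would additionally require R to be Euclidean and transitive. The strongest is D.

D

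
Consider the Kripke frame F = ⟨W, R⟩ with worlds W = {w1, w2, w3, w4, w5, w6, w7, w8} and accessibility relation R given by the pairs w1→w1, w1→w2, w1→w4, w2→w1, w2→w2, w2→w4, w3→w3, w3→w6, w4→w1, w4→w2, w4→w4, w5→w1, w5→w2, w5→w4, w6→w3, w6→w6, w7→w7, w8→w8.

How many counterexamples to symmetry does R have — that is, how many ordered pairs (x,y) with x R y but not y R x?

3

Enumerating: (w5,w1), (w5,w2), (w5,w4).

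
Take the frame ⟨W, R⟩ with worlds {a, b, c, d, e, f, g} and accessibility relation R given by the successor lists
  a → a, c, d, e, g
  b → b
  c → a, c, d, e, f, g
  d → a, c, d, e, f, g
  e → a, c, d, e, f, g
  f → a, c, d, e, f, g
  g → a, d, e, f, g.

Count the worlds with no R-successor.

0

R is serial; there are no such worlds.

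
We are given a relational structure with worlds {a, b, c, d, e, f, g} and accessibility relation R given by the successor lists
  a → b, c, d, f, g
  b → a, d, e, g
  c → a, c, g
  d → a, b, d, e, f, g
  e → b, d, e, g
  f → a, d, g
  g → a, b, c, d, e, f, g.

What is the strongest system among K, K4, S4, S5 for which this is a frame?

Transitive (axiom 4): no — a R b and b R e, but not a R e.
Reflexive (axiom T): no — a is not related to itself.
Euclidean (axiom 5): no — a R b and a R c, but not b R c.
So F validates K; K4 would additionally require R to be transitive. The strongest is K.

K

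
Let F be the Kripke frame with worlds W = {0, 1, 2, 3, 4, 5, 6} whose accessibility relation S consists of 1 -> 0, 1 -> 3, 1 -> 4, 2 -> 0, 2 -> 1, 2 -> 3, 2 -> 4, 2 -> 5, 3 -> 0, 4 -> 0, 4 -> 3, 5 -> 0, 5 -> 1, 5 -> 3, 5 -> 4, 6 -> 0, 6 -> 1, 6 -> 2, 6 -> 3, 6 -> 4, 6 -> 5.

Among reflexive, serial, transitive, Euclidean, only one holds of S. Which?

Reflexive: no — 0 is not related to itself.
Serial: no — 0 has no S-successor.
Transitive: yes — every two-step S-path is closed by a direct edge.
Euclidean: no — 1 S 0 and 1 S 3, but not 0 S 3.
Only transitive holds.

transitive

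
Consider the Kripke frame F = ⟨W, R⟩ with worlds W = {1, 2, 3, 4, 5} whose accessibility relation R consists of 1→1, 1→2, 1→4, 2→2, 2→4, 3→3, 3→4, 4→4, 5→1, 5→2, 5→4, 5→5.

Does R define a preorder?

Reflexive: yes — every world is R-related to itself.
Transitive: yes — every two-step R-path is closed by a direct edge.
So R is a preorder.

Yes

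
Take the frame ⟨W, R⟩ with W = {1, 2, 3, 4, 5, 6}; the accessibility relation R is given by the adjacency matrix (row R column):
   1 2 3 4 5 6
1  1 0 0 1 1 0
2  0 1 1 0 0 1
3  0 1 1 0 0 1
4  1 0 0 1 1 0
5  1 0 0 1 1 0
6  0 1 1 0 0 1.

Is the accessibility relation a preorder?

Yes

Reflexive: yes — every world is R-related to itself.
Transitive: yes — every two-step R-path is closed by a direct edge.
So R is a preorder.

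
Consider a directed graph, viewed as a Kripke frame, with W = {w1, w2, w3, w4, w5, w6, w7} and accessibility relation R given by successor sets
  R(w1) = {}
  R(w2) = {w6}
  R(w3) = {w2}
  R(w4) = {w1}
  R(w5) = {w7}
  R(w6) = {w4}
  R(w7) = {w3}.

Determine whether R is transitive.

Transitive: no — w2 R w6 and w6 R w4, but not w2 R w4.

No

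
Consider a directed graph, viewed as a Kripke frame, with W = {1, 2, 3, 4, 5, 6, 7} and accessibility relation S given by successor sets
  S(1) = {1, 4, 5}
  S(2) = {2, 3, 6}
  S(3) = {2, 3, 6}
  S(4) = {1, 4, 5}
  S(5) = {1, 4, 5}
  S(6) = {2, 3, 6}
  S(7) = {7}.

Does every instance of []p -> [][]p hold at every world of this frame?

Yes

Axiom 4 corresponds to the accessibility relation being transitive.
Transitive: yes — every two-step S-path is closed by a direct edge.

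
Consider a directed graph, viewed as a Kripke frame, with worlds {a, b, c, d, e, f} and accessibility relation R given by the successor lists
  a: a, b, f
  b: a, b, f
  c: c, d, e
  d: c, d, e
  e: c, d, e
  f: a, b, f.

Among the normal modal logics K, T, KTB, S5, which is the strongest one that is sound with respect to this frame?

S5

Reflexive (axiom T): yes — every world is R-related to itself.
Symmetric (axiom B): yes — every pair in R has its reverse in R.
Euclidean (axiom 5): yes — any two successors of a common world are R-related.
So F validates K, T, KTB, S5. The strongest is S5.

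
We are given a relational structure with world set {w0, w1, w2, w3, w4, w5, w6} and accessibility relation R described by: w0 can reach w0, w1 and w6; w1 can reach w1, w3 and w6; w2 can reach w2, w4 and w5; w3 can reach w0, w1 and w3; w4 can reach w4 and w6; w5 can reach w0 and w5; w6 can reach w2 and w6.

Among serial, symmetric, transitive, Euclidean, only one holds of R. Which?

Serial: yes — every world has a successor (e.g. w0 R w0).
Symmetric: no — w0 R w1 but not w1 R w0.
Transitive: no — w0 R w1 and w1 R w3, but not w0 R w3.
Euclidean: no — w0 R w6 and w0 R w1, but not w6 R w1.
Only serial holds.

serial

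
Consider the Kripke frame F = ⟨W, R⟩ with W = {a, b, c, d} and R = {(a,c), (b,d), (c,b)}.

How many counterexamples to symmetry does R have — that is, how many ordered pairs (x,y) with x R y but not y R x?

Enumerating: (a,c), (b,d), (c,b).

3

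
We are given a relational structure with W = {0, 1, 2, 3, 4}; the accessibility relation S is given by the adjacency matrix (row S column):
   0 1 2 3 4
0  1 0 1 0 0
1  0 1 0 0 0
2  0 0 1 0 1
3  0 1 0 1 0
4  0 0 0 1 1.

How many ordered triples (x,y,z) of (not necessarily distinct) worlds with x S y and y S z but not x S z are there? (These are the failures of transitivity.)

Enumerating: (0,2,4), (2,4,3), (4,3,1).

3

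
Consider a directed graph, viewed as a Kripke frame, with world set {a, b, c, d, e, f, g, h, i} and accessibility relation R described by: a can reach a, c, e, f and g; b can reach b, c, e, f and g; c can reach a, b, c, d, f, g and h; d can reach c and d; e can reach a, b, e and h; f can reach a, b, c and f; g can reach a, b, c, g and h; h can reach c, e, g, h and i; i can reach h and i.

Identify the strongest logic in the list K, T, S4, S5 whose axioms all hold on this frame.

T

Reflexive (axiom T): yes — every world is R-related to itself.
Transitive (axiom 4): no — a R c and c R b, but not a R b.
Euclidean (axiom 5): no — a R c and a R e, but not c R e.
So F validates K, T; S4 would additionally require R to be transitive. The strongest is T.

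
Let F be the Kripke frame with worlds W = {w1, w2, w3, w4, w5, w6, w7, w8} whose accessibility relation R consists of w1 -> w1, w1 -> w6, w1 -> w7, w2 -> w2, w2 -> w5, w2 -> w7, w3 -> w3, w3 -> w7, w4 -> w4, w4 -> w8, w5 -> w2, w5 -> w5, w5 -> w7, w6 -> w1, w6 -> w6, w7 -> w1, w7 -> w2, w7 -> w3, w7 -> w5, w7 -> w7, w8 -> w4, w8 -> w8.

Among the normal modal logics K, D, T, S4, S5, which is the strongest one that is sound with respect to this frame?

Serial (axiom D): yes — every world has a successor (e.g. w1 R w1).
Reflexive (axiom T): yes — every world is R-related to itself.
Transitive (axiom 4): no — w1 R w7 and w7 R w2, but not w1 R w2.
Euclidean (axiom 5): no — w1 R w6 and w1 R w7, but not w6 R w7.
So F validates K, D, T; S4 would additionally require R to be transitive. The strongest is T.

T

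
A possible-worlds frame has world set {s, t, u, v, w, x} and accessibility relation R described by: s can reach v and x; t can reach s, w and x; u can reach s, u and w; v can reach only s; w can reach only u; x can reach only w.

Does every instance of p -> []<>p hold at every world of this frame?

No

The schema B characterises exactly the symmetric frames.
Symmetric: no — s R x but not x R s.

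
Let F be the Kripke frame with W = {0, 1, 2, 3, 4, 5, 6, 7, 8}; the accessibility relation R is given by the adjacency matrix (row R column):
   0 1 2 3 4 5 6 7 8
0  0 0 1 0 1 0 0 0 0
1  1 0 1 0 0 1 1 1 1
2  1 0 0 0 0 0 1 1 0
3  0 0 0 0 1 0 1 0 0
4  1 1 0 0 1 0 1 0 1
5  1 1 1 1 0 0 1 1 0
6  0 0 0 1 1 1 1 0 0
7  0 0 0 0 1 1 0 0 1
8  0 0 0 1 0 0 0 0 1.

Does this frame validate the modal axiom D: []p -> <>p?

Yes

Axiom D corresponds to the accessibility relation being serial.
Serial: yes — every world has a successor (e.g. 0 R 2).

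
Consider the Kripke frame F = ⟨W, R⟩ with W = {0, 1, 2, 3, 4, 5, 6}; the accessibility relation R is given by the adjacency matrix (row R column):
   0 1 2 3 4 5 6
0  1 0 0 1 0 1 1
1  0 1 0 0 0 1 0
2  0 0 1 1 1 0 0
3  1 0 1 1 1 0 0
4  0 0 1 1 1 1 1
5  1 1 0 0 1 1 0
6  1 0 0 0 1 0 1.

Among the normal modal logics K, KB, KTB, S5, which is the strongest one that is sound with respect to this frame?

KTB

Symmetric (axiom B): yes — every pair in R has its reverse in R.
Reflexive (axiom T): yes — every world is R-related to itself.
Euclidean (axiom 5): no — 0 R 3 and 0 R 5, but not 3 R 5.
So F validates K, KB, KTB; S5 would additionally require R to be Euclidean. The strongest is KTB.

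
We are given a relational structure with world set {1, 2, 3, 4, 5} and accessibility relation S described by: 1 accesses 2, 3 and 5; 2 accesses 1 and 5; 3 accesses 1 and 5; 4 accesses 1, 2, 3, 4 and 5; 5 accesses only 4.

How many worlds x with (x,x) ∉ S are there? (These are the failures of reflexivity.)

4

Enumerating: 1, 2, 3, 5.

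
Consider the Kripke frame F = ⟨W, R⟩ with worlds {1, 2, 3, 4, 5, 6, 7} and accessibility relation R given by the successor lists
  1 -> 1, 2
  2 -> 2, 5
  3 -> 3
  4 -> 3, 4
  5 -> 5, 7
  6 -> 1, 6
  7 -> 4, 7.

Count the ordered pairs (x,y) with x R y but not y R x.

Enumerating: (1,2), (2,5), (4,3), (5,7), (6,1), (7,4).

6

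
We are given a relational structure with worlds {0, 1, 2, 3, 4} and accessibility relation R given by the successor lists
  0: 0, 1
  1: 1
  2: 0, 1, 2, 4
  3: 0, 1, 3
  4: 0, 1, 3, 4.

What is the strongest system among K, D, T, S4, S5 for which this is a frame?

Serial (axiom D): yes — every world has a successor (e.g. 0 R 0).
Reflexive (axiom T): yes — every world is R-related to itself.
Transitive (axiom 4): no — 2 R 4 and 4 R 3, but not 2 R 3.
Euclidean (axiom 5): no — 2 R 0 and 2 R 4, but not 0 R 4.
So F validates K, D, T; S4 would additionally require R to be transitive. The strongest is T.

T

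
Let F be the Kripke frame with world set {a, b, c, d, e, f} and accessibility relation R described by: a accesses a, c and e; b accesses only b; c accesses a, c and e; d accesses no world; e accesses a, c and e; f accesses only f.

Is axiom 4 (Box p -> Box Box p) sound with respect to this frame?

By correspondence theory, 4 is valid on a frame iff R is transitive.
Transitive: yes — every two-step R-path is closed by a direct edge.

Yes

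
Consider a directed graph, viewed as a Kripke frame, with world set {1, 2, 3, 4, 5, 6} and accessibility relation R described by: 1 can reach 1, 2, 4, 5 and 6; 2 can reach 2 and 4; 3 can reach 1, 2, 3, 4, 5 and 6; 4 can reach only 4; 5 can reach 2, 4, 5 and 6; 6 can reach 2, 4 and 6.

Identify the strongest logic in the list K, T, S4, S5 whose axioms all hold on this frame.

S4

Reflexive (axiom T): yes — every world is R-related to itself.
Transitive (axiom 4): yes — every two-step R-path is closed by a direct edge.
Euclidean (axiom 5): no — 1 R 2 and 1 R 5, but not 2 R 5.
So F validates K, T, S4; S5 would additionally require R to be Euclidean. The strongest is S4.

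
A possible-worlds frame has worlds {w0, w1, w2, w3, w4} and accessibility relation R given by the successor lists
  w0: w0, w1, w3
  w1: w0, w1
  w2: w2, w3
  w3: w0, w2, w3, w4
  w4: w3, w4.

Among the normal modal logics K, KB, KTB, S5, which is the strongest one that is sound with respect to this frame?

KTB

Symmetric (axiom B): yes — every pair in R has its reverse in R.
Reflexive (axiom T): yes — every world is R-related to itself.
Euclidean (axiom 5): no — w0 R w1 and w0 R w3, but not w1 R w3.
So F validates K, KB, KTB; S5 would additionally require R to be Euclidean. The strongest is KTB.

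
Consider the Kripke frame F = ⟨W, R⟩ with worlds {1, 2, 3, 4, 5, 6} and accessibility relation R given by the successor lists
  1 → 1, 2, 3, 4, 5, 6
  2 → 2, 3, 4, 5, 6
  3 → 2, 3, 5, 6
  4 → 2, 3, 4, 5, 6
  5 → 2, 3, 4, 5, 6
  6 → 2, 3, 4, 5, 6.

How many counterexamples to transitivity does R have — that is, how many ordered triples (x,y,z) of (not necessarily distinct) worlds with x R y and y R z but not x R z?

Enumerating: (3,2,4), (3,5,4), (3,6,4).

3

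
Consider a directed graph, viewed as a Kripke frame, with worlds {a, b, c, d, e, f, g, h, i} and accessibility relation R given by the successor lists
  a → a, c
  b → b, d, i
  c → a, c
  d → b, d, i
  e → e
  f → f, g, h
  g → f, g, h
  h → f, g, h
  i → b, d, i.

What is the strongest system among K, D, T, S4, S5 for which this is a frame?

Serial (axiom D): yes — every world has a successor (e.g. a R a).
Reflexive (axiom T): yes — every world is R-related to itself.
Transitive (axiom 4): yes — every two-step R-path is closed by a direct edge.
Euclidean (axiom 5): yes — any two successors of a common world are R-related.
So F validates K, D, T, S4, S5. The strongest is S5.

S5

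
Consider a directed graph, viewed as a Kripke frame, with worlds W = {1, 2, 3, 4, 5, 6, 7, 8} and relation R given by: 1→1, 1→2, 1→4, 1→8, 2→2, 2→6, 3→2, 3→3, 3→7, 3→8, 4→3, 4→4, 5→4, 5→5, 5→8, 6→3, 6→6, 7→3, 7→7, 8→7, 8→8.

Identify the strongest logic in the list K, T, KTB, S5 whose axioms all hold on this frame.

Reflexive (axiom T): yes — every world is R-related to itself.
Symmetric (axiom B): no — 1 R 2 but not 2 R 1.
Euclidean (axiom 5): no — 1 R 2 and 1 R 4, but not 2 R 4.
So F validates K, T; KTB would additionally require R to be symmetric. The strongest is T.

T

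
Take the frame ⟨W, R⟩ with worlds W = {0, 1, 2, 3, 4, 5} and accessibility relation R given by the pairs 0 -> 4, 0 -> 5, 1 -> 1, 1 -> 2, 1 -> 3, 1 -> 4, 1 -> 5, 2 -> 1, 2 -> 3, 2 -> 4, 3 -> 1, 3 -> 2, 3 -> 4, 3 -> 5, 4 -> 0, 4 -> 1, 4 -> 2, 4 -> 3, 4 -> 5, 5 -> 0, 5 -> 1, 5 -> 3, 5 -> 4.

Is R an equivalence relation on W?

No

Reflexive: no — 0 is not related to itself.
Symmetric: yes — every pair in R has its reverse in R.
Transitive: no — 0 R 4 and 4 R 1, but not 0 R 1.
So R is not an equivalence relation.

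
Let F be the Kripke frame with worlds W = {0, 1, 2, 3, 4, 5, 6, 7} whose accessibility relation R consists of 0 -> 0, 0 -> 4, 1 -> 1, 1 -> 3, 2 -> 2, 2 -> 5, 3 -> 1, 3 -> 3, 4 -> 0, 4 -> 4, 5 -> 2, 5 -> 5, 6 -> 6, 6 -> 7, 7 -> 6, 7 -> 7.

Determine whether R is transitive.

Yes

Transitive: yes — every two-step R-path is closed by a direct edge.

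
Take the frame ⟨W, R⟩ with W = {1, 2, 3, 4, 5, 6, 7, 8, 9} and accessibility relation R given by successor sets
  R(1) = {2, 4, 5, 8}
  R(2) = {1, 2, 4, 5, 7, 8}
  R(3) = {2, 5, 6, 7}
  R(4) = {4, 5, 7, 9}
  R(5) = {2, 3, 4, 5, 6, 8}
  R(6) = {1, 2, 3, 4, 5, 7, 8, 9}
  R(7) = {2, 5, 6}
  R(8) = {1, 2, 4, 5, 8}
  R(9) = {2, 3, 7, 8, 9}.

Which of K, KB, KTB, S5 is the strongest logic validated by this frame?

Symmetric (axiom B): no — 1 R 4 but not 4 R 1.
Reflexive (axiom T): no — 1 is not related to itself.
Euclidean (axiom 5): no — 1 R 4 and 1 R 2, but not 4 R 2.
So F validates K; KB would additionally require R to be symmetric. The strongest is K.

K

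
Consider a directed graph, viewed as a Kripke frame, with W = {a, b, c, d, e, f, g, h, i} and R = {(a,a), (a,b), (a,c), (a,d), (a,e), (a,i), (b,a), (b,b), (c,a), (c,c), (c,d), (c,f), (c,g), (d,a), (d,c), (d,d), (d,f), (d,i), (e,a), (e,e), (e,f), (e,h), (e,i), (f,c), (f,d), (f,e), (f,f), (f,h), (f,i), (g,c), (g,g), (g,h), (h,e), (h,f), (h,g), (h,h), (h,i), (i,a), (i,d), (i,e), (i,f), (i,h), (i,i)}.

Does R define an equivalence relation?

No

Reflexive: yes — every world is R-related to itself.
Symmetric: yes — every pair in R has its reverse in R.
Transitive: no — a R c and c R f, but not a R f.
So R is not an equivalence relation.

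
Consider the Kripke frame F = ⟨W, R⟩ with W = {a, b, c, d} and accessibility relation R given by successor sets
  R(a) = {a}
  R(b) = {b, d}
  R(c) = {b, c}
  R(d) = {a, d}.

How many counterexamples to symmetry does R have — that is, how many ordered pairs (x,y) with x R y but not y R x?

3

Enumerating: (b,d), (c,b), (d,a).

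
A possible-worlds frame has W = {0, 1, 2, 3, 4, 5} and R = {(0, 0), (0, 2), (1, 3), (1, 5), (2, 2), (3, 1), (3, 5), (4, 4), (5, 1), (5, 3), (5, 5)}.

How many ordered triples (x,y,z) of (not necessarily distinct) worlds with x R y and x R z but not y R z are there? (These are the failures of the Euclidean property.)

5

Enumerating: (0,2,0), (1,3,3), (3,1,1), (5,1,1), (5,3,3).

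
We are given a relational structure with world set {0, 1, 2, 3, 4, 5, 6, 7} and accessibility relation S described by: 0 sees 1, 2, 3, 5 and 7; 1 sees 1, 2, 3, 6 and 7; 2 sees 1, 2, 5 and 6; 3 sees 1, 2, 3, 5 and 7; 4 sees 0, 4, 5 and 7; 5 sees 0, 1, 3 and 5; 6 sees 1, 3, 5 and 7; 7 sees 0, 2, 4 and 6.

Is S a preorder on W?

Reflexive: no — 0 is not related to itself.
Transitive: no — 0 S 1 and 1 S 6, but not 0 S 6.
So S is not a preorder.

No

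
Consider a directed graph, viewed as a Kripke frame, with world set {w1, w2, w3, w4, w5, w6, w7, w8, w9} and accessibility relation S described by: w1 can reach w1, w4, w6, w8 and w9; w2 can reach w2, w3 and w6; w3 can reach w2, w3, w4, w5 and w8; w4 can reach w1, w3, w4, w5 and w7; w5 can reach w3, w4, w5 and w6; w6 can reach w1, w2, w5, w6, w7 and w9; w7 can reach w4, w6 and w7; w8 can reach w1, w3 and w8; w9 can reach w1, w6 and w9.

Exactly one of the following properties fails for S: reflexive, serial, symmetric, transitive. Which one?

transitive

Reflexive: yes — every world is S-related to itself.
Serial: yes — every world has a successor (e.g. w1 S w1).
Symmetric: yes — every pair in S has its reverse in S.
Transitive: no — w1 S w4 and w4 S w3, but not w1 S w3.
Only transitive fails.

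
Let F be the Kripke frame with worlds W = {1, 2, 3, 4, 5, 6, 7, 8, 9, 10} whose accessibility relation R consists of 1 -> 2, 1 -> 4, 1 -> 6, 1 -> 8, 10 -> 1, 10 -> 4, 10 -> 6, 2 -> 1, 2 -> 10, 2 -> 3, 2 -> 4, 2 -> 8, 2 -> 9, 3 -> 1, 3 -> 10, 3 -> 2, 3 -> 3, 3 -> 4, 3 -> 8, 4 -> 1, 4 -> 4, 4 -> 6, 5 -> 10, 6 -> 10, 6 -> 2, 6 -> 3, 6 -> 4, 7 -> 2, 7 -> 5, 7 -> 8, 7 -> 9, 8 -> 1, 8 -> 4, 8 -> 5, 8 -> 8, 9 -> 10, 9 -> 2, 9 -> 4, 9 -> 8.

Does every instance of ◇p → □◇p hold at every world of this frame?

The schema 5 characterises exactly the Euclidean frames.
Euclidean: no — 1 R 2 and 1 R 6, but not 2 R 6.

No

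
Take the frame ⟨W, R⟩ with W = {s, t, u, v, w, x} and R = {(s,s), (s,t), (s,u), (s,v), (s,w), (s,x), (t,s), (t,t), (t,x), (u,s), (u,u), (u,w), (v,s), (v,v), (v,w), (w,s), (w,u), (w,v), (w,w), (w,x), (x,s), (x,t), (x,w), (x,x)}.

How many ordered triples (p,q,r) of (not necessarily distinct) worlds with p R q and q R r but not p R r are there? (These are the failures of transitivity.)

20

Enumerating: (t,s,u), (t,s,v), (t,s,w), (t,x,w), (u,s,t), (u,s,v), (u,s,x), (u,w,v), (u,w,x), (v,s,t), (v,s,u), (v,s,x), … and 8 more.
Total: 20.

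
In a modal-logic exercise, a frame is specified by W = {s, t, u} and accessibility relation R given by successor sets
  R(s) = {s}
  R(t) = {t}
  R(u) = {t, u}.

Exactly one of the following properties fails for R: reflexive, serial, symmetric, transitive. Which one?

symmetric

Reflexive: yes — every world is R-related to itself.
Serial: yes — every world has a successor (e.g. s R s).
Symmetric: no — u R t but not t R u.
Transitive: yes — every two-step R-path is closed by a direct edge.
Only symmetric fails.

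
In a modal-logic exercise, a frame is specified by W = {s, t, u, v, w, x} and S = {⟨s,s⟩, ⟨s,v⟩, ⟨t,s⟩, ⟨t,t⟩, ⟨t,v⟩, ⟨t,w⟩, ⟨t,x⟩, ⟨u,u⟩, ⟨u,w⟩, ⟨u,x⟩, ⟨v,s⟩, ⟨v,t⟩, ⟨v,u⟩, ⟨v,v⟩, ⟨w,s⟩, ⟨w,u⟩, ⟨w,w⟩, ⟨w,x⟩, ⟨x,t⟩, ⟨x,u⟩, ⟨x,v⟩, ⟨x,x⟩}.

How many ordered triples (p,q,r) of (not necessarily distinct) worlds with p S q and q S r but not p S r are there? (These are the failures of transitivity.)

Enumerating: (s,v,t), (s,v,u), (t,v,u), (t,w,u), (t,x,u), (u,w,s), (u,x,t), (u,x,v), (v,t,w), (v,t,x), (v,u,w), (v,u,x), … and 7 more.
Total: 19.

19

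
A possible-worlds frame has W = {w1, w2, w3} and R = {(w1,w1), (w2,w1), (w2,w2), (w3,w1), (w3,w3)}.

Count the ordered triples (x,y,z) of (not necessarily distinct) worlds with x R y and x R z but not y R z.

2

Enumerating: (w2,w1,w2), (w3,w1,w3).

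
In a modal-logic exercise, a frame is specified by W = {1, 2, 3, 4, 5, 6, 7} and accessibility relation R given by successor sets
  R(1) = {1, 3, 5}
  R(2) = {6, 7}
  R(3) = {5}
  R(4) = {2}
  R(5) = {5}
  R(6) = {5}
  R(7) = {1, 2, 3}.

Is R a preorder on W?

Reflexive: no — 2 is not related to itself.
Transitive: no — 2 R 6 and 6 R 5, but not 2 R 5.
So R is not a preorder.

No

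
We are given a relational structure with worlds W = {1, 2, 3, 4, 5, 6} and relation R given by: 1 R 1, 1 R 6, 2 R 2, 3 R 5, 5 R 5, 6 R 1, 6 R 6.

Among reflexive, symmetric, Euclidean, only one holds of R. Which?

Reflexive: no — 3 is not related to itself.
Symmetric: no — 3 R 5 but not 5 R 3.
Euclidean: yes — any two successors of a common world are R-related.
Only Euclidean holds.

Euclidean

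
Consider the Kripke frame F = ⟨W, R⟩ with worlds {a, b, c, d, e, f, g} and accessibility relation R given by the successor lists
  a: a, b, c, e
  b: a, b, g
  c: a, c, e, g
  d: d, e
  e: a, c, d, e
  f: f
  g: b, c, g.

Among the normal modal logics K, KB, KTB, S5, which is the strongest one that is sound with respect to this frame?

Symmetric (axiom B): yes — every pair in R has its reverse in R.
Reflexive (axiom T): yes — every world is R-related to itself.
Euclidean (axiom 5): no — a R b and a R c, but not b R c.
So F validates K, KB, KTB; S5 would additionally require R to be Euclidean. The strongest is KTB.

KTB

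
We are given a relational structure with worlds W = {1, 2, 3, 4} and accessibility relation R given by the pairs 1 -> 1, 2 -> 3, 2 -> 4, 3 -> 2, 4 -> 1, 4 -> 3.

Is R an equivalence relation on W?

No

Reflexive: no — 2 is not related to itself.
Symmetric: no — 2 R 4 but not 4 R 2.
Transitive: no — 2 R 4 and 4 R 1, but not 2 R 1.
So R is not an equivalence relation.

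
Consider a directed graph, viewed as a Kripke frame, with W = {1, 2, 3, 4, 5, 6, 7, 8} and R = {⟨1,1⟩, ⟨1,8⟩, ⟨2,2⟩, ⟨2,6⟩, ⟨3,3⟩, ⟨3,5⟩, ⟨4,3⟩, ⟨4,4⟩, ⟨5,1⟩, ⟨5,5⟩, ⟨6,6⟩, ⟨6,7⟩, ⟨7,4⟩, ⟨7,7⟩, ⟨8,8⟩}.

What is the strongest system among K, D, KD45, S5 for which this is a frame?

D

Serial (axiom D): yes — every world has a successor (e.g. 1 R 1).
Euclidean (axiom 5): no — 1 R 8 and 1 R 1, but not 8 R 1.
Transitive (axiom 4): no — 2 R 6 and 6 R 7, but not 2 R 7.
Reflexive (axiom T): yes — every world is R-related to itself.
So F validates K, D; KD45 would additionally require R to be Euclidean and transitive. The strongest is D.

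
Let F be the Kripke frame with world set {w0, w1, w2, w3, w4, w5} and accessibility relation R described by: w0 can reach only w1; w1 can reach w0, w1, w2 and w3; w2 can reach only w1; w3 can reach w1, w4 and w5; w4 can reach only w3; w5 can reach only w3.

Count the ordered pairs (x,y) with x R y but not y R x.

0

R is symmetric; there are no such tuples.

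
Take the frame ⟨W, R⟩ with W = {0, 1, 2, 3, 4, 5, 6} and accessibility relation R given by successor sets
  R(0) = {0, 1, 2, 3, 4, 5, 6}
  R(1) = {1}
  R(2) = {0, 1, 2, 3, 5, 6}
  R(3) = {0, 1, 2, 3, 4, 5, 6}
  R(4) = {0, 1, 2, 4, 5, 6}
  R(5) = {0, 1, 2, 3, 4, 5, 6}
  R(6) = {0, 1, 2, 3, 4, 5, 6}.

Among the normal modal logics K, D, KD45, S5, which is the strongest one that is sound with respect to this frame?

D

Serial (axiom D): yes — every world has a successor (e.g. 0 R 0).
Euclidean (axiom 5): no — 0 R 1 and 0 R 2, but not 1 R 2.
Transitive (axiom 4): no — 2 R 0 and 0 R 4, but not 2 R 4.
Reflexive (axiom T): yes — every world is R-related to itself.
So F validates K, D; KD45 would additionally require R to be Euclidean and transitive. The strongest is D.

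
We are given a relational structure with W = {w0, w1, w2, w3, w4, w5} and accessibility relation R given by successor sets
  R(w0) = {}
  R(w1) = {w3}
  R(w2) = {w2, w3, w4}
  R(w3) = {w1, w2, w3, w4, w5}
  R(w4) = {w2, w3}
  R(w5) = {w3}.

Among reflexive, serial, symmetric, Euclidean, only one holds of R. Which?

symmetric

Reflexive: no — w0 is not related to itself.
Serial: no — w0 has no R-successor.
Symmetric: yes — every pair in R has its reverse in R.
Euclidean: no — w3 R w1 and w3 R w2, but not w1 R w2.
Only symmetric holds.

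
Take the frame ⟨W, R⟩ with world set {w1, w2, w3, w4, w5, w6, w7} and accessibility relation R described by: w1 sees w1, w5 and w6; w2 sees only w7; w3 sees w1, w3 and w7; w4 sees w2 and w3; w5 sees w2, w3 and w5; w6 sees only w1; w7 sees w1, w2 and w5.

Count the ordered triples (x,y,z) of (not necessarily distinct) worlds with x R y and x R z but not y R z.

22

Enumerating: (w1,w5,w1), (w1,w5,w6), (w1,w6,w5), (w1,w6,w6), (w2,w7,w7), (w3,w1,w3), (w3,w1,w7), (w3,w7,w3), (w3,w7,w7), (w4,w2,w2), (w4,w2,w3), (w4,w3,w2), … and 10 more.
Total: 22.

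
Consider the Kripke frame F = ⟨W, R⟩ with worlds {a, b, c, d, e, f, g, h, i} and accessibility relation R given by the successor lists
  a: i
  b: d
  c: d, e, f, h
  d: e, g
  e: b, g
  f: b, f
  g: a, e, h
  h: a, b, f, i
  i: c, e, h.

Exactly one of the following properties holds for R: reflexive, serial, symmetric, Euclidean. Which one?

serial

Reflexive: no — a is not related to itself.
Serial: yes — every world has a successor (e.g. a R i).
Symmetric: no — a R i but not i R a.
Euclidean: no — c R d and c R f, but not d R f.
Only serial holds.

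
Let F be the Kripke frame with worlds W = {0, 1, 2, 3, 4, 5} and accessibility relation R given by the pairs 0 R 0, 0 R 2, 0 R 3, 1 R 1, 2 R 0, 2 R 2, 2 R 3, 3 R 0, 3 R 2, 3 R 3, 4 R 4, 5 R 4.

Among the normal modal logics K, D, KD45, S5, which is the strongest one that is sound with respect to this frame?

Serial (axiom D): yes — every world has a successor (e.g. 0 R 0).
Euclidean (axiom 5): yes — any two successors of a common world are R-related.
Transitive (axiom 4): yes — every two-step R-path is closed by a direct edge.
Reflexive (axiom T): no — 5 is not related to itself.
So F validates K, D, KD45; S5 would additionally require R to be reflexive. The strongest is KD45.

KD45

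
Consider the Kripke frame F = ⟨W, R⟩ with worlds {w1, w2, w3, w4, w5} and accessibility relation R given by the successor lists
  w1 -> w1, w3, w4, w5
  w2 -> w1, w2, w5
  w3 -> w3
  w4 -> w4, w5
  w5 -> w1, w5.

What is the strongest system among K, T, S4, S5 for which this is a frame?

T

Reflexive (axiom T): yes — every world is R-related to itself.
Transitive (axiom 4): no — w2 R w1 and w1 R w3, but not w2 R w3.
Euclidean (axiom 5): no — w1 R w3 and w1 R w4, but not w3 R w4.
So F validates K, T; S4 would additionally require R to be transitive. The strongest is T.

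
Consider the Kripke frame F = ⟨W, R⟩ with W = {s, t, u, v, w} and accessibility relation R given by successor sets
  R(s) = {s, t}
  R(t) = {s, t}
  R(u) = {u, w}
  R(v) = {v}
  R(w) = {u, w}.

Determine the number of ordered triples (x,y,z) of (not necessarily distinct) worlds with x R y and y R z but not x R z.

0

R is transitive; there are no such tuples.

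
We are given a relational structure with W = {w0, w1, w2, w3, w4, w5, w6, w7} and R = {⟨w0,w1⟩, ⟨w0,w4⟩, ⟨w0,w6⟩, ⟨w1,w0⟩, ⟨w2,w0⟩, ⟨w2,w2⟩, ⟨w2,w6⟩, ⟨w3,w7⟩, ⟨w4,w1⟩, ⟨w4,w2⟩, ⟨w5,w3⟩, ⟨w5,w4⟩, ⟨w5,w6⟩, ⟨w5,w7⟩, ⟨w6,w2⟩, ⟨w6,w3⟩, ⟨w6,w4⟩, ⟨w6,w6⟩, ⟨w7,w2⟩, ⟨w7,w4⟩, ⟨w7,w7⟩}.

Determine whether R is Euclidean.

No

Euclidean: no — w0 R w1 and w0 R w4, but not w1 R w4.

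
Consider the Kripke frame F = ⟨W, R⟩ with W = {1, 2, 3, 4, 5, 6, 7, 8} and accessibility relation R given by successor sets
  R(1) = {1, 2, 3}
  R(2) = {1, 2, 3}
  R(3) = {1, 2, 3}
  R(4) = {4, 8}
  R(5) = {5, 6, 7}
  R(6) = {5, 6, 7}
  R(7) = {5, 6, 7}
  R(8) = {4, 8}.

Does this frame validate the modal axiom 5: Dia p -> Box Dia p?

By correspondence theory, 5 is valid on a frame iff R is Euclidean.
Euclidean: yes — any two successors of a common world are R-related.

Yes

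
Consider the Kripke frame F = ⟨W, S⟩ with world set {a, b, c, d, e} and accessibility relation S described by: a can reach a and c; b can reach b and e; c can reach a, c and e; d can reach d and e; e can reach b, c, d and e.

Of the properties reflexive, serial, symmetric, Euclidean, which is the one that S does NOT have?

Reflexive: yes — every world is S-related to itself.
Serial: yes — every world has a successor (e.g. a S a).
Symmetric: yes — every pair in S has its reverse in S.
Euclidean: no — c S a and c S e, but not a S e.
Only Euclidean fails.

Euclidean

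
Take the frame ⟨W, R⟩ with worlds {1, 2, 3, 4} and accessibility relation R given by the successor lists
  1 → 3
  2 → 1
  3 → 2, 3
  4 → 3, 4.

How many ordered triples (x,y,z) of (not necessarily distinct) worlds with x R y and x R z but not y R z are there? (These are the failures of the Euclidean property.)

4

Enumerating: (2,1,1), (3,2,2), (3,2,3), (4,3,4).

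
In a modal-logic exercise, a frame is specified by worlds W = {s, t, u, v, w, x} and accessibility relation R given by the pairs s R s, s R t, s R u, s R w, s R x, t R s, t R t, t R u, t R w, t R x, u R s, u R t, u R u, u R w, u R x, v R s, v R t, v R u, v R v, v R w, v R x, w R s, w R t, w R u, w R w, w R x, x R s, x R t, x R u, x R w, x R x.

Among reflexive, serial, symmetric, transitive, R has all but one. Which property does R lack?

Reflexive: yes — every world is R-related to itself.
Serial: yes — every world has a successor (e.g. s R s).
Symmetric: no — v R s but not s R v.
Transitive: yes — every two-step R-path is closed by a direct edge.
Only symmetric fails.

symmetric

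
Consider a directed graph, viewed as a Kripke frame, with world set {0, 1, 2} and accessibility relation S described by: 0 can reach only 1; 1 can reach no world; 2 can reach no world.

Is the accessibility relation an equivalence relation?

No

Reflexive: no — 0 is not related to itself.
Symmetric: no — 0 S 1 but not 1 S 0.
Transitive: yes — every two-step S-path is closed by a direct edge.
So S is not an equivalence relation.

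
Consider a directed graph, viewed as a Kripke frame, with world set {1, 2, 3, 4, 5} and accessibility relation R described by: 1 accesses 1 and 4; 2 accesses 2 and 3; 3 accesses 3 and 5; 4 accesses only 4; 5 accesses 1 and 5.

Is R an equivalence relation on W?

Reflexive: yes — every world is R-related to itself.
Symmetric: no — 1 R 4 but not 4 R 1.
Transitive: no — 2 R 3 and 3 R 5, but not 2 R 5.
So R is not an equivalence relation.

No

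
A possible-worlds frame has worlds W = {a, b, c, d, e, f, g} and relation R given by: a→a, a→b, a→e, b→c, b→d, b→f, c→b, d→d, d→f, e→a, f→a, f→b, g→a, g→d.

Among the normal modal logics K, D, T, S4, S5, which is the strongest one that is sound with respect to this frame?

D

Serial (axiom D): yes — every world has a successor (e.g. a R a).
Reflexive (axiom T): no — b is not related to itself.
Transitive (axiom 4): no — a R b and b R c, but not a R c.
Euclidean (axiom 5): no — a R b and a R e, but not b R e.
So F validates K, D; T would additionally require R to be reflexive. The strongest is D.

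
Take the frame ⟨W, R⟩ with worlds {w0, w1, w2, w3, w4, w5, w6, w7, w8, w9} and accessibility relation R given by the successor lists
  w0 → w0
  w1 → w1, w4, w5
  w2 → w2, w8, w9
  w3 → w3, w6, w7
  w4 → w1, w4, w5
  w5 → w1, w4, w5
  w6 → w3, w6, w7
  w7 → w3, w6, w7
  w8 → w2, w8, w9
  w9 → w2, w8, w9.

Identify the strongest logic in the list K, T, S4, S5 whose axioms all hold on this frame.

Reflexive (axiom T): yes — every world is R-related to itself.
Transitive (axiom 4): yes — every two-step R-path is closed by a direct edge.
Euclidean (axiom 5): yes — any two successors of a common world are R-related.
So F validates K, T, S4, S5. The strongest is S5.

S5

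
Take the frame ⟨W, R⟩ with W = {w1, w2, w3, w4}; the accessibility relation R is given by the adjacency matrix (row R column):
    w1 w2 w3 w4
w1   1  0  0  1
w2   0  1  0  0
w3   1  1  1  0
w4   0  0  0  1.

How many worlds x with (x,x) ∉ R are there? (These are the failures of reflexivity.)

R is reflexive; there are no such worlds.

0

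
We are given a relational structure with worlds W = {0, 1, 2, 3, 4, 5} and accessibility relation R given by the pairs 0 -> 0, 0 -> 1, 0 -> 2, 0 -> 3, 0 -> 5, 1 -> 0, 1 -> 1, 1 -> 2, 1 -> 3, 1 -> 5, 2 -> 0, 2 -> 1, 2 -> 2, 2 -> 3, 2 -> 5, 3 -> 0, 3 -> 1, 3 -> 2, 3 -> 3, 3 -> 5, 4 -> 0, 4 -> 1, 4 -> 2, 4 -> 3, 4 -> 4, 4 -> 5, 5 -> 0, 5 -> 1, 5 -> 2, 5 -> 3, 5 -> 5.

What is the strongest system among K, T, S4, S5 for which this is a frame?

Reflexive (axiom T): yes — every world is R-related to itself.
Transitive (axiom 4): yes — every two-step R-path is closed by a direct edge.
Euclidean (axiom 5): no — 4 R 0 and 4 R 4, but not 0 R 4.
So F validates K, T, S4; S5 would additionally require R to be Euclidean. The strongest is S4.

S4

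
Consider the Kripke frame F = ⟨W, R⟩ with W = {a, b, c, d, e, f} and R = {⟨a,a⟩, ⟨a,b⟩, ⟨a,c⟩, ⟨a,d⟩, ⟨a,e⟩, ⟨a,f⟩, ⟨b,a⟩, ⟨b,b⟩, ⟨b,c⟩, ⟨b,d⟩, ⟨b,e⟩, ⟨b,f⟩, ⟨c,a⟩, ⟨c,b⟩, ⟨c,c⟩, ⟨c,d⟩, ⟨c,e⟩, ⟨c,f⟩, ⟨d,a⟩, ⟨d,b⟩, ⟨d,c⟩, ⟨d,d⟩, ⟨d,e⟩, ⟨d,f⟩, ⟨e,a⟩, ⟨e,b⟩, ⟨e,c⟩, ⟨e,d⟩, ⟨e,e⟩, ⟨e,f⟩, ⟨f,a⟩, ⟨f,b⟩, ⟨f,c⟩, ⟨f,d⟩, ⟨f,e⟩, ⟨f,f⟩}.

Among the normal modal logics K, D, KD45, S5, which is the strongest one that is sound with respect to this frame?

Serial (axiom D): yes — every world has a successor (e.g. a R a).
Euclidean (axiom 5): yes — any two successors of a common world are R-related.
Transitive (axiom 4): yes — every two-step R-path is closed by a direct edge.
Reflexive (axiom T): yes — every world is R-related to itself.
So F validates K, D, KD45, S5. The strongest is S5.

S5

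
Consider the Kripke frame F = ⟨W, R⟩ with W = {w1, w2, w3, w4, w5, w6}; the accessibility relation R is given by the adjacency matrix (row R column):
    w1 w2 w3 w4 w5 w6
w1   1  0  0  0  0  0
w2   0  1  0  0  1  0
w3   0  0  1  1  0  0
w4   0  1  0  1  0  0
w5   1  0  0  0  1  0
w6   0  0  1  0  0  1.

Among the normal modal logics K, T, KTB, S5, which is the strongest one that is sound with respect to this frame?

Reflexive (axiom T): yes — every world is R-related to itself.
Symmetric (axiom B): no — w2 R w5 but not w5 R w2.
Euclidean (axiom 5): no — w2 R w5 and w2 R w2, but not w5 R w2.
So F validates K, T; KTB would additionally require R to be symmetric. The strongest is T.

T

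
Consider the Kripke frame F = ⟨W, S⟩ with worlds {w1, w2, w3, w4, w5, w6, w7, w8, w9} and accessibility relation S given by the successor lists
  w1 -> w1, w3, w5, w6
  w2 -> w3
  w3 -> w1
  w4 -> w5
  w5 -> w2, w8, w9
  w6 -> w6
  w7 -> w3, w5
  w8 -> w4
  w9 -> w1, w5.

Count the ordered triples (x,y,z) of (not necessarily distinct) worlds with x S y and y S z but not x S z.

Enumerating: (w1,w5,w2), (w1,w5,w8), (w1,w5,w9), (w2,w3,w1), (w3,w1,w3), (w3,w1,w5), (w3,w1,w6), (w4,w5,w2), (w4,w5,w8), (w4,w5,w9), (w5,w2,w3), (w5,w8,w4), … and 12 more.
Total: 24.

24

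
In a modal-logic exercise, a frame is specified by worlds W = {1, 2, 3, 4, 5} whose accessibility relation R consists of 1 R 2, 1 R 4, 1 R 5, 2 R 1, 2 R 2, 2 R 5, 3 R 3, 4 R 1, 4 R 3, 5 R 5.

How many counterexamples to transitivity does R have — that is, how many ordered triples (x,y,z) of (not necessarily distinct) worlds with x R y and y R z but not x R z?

Enumerating: (1,2,1), (1,4,1), (1,4,3), (2,1,4), (4,1,2), (4,1,4), (4,1,5).

7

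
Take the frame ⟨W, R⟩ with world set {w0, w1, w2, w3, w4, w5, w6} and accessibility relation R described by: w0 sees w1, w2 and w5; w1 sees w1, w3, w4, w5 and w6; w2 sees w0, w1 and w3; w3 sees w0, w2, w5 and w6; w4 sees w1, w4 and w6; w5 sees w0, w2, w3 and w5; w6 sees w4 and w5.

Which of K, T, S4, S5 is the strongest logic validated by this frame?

Reflexive (axiom T): no — w0 is not related to itself.
Transitive (axiom 4): no — w0 R w1 and w1 R w3, but not w0 R w3.
Euclidean (axiom 5): no — w0 R w1 and w0 R w2, but not w1 R w2.
So F validates K; T would additionally require R to be reflexive. The strongest is K.

K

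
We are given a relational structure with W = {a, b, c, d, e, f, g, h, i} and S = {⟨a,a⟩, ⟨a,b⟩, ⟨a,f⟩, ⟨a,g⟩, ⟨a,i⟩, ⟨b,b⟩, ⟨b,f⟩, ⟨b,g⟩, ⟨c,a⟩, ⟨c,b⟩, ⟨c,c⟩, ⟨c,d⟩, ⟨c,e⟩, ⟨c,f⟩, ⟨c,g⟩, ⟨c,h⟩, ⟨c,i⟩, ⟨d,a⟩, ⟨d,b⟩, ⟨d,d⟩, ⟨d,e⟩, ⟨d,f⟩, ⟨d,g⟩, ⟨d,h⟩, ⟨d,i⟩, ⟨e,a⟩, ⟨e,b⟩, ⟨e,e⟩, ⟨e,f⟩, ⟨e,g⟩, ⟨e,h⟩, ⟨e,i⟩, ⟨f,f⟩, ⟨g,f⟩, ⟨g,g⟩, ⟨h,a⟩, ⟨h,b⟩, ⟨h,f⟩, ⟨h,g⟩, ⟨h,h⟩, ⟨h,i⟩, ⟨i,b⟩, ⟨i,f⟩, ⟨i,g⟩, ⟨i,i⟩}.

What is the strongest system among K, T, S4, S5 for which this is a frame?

S4

Reflexive (axiom T): yes — every world is S-related to itself.
Transitive (axiom 4): yes — every two-step S-path is closed by a direct edge.
Euclidean (axiom 5): no — a S b and a S i, but not b S i.
So F validates K, T, S4; S5 would additionally require S to be Euclidean. The strongest is S4.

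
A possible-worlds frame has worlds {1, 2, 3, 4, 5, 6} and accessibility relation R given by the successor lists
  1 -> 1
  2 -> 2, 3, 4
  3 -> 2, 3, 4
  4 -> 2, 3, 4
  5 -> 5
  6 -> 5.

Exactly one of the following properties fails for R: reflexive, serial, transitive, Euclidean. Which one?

Reflexive: no — 6 is not related to itself.
Serial: yes — every world has a successor (e.g. 1 R 1).
Transitive: yes — every two-step R-path is closed by a direct edge.
Euclidean: yes — any two successors of a common world are R-related.
Only reflexive fails.

reflexive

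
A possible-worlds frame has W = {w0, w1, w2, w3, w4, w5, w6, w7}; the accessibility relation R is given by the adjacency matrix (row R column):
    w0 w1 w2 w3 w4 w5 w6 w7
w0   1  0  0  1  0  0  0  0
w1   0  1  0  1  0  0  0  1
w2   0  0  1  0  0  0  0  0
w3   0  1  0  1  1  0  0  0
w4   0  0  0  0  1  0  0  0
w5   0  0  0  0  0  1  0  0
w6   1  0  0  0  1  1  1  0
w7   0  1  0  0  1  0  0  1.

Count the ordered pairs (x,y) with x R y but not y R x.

Enumerating: (w0,w3), (w3,w4), (w6,w0), (w6,w4), (w6,w5), (w7,w4).

6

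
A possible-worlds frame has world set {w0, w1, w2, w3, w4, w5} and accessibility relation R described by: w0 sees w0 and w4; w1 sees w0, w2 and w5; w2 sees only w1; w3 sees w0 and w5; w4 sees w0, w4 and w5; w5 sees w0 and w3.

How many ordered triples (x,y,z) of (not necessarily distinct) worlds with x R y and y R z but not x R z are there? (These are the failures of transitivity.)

12

Enumerating: (w0,w4,w5), (w1,w0,w4), (w1,w2,w1), (w1,w5,w3), (w2,w1,w0), (w2,w1,w2), (w2,w1,w5), (w3,w0,w4), (w3,w5,w3), (w4,w5,w3), (w5,w0,w4), (w5,w3,w5).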